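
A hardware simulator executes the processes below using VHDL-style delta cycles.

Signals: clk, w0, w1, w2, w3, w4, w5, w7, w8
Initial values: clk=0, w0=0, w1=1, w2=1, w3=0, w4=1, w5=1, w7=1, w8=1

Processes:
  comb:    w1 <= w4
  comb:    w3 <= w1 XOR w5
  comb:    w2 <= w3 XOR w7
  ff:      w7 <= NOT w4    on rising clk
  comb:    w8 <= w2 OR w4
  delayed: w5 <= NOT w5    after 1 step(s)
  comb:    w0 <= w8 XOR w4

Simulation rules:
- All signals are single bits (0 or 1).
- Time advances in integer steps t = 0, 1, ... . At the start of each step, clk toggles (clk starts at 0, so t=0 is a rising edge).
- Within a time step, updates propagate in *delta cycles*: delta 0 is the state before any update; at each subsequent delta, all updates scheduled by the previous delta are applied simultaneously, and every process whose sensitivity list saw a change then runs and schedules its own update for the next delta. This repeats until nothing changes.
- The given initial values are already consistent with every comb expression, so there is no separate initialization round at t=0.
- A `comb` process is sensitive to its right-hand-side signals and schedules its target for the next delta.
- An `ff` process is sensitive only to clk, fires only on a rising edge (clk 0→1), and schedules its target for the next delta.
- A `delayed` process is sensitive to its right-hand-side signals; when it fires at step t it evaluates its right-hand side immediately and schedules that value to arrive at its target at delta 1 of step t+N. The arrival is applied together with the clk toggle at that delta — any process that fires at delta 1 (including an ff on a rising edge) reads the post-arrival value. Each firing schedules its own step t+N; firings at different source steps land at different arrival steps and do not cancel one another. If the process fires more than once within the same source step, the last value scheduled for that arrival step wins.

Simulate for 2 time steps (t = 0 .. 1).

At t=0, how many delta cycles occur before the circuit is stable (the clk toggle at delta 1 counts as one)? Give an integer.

t0.Δ0 w4=1 w7=1 w2=1 w1=1 w0=0 w8=1 clk=0 w3=0 w5=1
t0.Δ1 w4=1 w7=1 w2=1 w1=1 w0=0 w8=1 clk=1 w3=0 w5=1
t0.Δ2 w4=1 w7=0 w2=1 w1=1 w0=0 w8=1 clk=1 w3=0 w5=1
t0.Δ3 w4=1 w7=0 w2=0 w1=1 w0=0 w8=1 clk=1 w3=0 w5=1
t1.Δ0 w4=1 w7=0 w2=0 w1=1 w0=0 w8=1 clk=1 w3=0 w5=1
t1.Δ1 w4=1 w7=0 w2=0 w1=1 w0=0 w8=1 clk=0 w3=0 w5=1

3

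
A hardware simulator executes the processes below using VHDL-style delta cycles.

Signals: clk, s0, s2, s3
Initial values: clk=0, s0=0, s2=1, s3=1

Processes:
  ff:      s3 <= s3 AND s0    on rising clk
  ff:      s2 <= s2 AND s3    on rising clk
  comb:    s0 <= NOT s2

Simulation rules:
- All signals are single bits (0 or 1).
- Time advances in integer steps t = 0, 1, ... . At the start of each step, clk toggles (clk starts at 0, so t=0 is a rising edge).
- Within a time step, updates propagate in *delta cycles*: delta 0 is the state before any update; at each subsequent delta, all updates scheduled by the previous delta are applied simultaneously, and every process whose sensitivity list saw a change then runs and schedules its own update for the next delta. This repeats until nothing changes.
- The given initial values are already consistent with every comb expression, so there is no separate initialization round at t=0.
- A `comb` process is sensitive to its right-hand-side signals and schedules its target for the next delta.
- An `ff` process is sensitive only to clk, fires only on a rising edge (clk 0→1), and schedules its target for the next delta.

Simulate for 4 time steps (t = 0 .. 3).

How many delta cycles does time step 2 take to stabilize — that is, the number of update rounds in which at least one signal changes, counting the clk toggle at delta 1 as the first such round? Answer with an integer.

3

t0.Δ0 s3=1 s0=0 s2=1 clk=0
t0.Δ1 s3=1 s0=0 s2=1 clk=1
t0.Δ2 s3=0 s0=0 s2=1 clk=1
t1.Δ0 s3=0 s0=0 s2=1 clk=1
t1.Δ1 s3=0 s0=0 s2=1 clk=0
t2.Δ0 s3=0 s0=0 s2=1 clk=0
t2.Δ1 s3=0 s0=0 s2=1 clk=1
t2.Δ2 s3=0 s0=0 s2=0 clk=1
t2.Δ3 s3=0 s0=1 s2=0 clk=1
t3.Δ0 s3=0 s0=1 s2=0 clk=1
t3.Δ1 s3=0 s0=1 s2=0 clk=0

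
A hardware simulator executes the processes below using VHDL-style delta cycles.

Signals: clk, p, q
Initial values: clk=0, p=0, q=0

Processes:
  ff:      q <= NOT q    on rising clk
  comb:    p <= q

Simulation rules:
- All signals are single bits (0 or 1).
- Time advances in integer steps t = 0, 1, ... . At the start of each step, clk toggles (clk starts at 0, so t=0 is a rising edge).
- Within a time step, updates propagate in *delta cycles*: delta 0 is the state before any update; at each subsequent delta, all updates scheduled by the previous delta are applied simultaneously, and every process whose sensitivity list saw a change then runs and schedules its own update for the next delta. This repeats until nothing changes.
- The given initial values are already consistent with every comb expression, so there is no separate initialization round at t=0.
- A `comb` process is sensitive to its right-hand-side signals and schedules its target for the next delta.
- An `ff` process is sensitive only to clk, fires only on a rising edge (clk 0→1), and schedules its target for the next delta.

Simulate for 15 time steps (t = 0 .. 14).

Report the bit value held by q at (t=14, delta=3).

[bits: clk,p,q]
t=0: Δ0=000 Δ1=100 Δ2=101 Δ3=111 | 3Δ
t=1: Δ0=111 Δ1=011 | 1Δ
t=2: Δ0=011 Δ1=111 Δ2=110 Δ3=100 | 3Δ
t=3: Δ0=100 Δ1=000 | 1Δ
t=4: Δ0=000 Δ1=100 Δ2=101 Δ3=111 | 3Δ
t=5: Δ0=111 Δ1=011 | 1Δ
t=6: Δ0=011 Δ1=111 Δ2=110 Δ3=100 | 3Δ
t=7: Δ0=100 Δ1=000 | 1Δ
t=8: Δ0=000 Δ1=100 Δ2=101 Δ3=111 | 3Δ
t=9: Δ0=111 Δ1=011 | 1Δ
t=10: Δ0=011 Δ1=111 Δ2=110 Δ3=100 | 3Δ
t=11: Δ0=100 Δ1=000 | 1Δ
t=12: Δ0=000 Δ1=100 Δ2=101 Δ3=111 | 3Δ
t=13: Δ0=111 Δ1=011 | 1Δ
t=14: Δ0=011 Δ1=111 Δ2=110 Δ3=100 | 3Δ

0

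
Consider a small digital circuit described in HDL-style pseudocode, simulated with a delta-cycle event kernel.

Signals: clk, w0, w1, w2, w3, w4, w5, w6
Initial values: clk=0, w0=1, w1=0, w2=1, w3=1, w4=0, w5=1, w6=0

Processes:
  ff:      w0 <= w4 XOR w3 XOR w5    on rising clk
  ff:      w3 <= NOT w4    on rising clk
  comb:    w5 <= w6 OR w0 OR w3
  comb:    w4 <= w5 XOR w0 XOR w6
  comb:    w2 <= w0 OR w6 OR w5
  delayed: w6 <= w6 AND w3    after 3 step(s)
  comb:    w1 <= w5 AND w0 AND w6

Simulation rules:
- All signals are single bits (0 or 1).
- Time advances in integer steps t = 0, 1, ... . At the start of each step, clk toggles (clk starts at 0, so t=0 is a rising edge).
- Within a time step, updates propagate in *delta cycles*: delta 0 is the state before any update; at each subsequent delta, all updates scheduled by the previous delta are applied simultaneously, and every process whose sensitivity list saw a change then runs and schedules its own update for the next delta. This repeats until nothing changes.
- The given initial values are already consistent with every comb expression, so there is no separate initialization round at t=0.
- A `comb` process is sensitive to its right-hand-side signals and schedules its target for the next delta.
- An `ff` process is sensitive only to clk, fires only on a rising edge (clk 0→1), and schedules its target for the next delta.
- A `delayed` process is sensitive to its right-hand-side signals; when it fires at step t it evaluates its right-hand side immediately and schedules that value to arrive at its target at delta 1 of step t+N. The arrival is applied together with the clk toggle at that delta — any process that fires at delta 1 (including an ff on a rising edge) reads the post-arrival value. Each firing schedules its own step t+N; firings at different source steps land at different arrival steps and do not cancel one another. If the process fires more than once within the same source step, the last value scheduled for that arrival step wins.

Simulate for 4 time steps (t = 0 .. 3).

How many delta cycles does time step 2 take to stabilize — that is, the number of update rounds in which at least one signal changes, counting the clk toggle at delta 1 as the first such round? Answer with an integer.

t0.Δ0 w6=0 w0=1 w1=0 w3=1 clk=0 w4=0 w5=1 w2=1
t0.Δ1 w6=0 w0=1 w1=0 w3=1 clk=1 w4=0 w5=1 w2=1
t0.Δ2 w6=0 w0=0 w1=0 w3=1 clk=1 w4=0 w5=1 w2=1
t0.Δ3 w6=0 w0=0 w1=0 w3=1 clk=1 w4=1 w5=1 w2=1
t1.Δ0 w6=0 w0=0 w1=0 w3=1 clk=1 w4=1 w5=1 w2=1
t1.Δ1 w6=0 w0=0 w1=0 w3=1 clk=0 w4=1 w5=1 w2=1
t2.Δ0 w6=0 w0=0 w1=0 w3=1 clk=0 w4=1 w5=1 w2=1
t2.Δ1 w6=0 w0=0 w1=0 w3=1 clk=1 w4=1 w5=1 w2=1
t2.Δ2 w6=0 w0=1 w1=0 w3=0 clk=1 w4=1 w5=1 w2=1
t2.Δ3 w6=0 w0=1 w1=0 w3=0 clk=1 w4=0 w5=1 w2=1
t3.Δ0 w6=0 w0=1 w1=0 w3=0 clk=1 w4=0 w5=1 w2=1
t3.Δ1 w6=0 w0=1 w1=0 w3=0 clk=0 w4=0 w5=1 w2=1

3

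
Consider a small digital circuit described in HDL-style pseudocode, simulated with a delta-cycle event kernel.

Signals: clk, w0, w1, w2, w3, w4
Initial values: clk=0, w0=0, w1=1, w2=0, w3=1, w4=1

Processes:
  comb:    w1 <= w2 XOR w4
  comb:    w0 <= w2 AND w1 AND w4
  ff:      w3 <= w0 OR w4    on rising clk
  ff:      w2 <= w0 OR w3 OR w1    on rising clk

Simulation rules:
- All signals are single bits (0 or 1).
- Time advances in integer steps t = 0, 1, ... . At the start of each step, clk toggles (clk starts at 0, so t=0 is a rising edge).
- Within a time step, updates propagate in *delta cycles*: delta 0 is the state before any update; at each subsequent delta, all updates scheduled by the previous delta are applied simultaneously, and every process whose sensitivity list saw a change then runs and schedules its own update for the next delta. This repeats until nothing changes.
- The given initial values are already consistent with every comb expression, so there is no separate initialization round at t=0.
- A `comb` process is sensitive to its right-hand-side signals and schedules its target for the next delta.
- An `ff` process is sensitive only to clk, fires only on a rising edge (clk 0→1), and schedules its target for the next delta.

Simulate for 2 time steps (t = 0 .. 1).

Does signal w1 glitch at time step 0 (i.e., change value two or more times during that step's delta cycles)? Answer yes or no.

no

[bits: w3,w0,w1,w4,clk,w2]
t=0: Δ0=101100 Δ1=101110 Δ2=101111 Δ3=110111 Δ4=100111 | 4Δ
t=1: Δ0=100111 Δ1=100101 | 1Δ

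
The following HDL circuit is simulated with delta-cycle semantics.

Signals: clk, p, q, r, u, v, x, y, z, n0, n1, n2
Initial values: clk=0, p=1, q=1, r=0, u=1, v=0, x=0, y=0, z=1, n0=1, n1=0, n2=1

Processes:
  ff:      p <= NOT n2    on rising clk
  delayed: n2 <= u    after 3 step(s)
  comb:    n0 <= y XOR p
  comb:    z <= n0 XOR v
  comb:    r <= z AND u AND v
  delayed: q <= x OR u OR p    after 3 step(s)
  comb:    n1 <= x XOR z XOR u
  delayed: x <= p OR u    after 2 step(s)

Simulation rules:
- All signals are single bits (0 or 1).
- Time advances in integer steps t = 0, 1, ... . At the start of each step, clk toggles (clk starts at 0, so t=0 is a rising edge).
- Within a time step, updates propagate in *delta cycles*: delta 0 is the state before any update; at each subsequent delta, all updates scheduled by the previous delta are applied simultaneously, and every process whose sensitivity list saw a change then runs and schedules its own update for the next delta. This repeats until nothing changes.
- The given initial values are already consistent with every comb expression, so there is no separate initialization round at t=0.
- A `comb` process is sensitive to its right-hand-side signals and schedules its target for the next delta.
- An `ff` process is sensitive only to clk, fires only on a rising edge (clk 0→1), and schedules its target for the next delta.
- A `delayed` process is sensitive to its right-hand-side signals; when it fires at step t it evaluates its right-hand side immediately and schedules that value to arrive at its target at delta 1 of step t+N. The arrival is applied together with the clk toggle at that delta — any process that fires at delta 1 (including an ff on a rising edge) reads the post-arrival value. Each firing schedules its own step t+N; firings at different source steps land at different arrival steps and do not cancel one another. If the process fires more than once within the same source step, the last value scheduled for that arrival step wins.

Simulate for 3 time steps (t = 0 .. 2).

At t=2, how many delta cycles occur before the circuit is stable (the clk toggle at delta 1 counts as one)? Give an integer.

t=0 Δ0: clk=0 n0=1 q=1 p=1 v=0 u=1 y=0 x=0 n1=0 z=1 n2=1 r=0
  Δ1: clk:0→1
  Δ2: p:1→0
  Δ3: n0:1→0
  Δ4: z:1→0
  Δ5: n1:0→1
  (5Δ to stable)
t=1 Δ0: clk=1 n0=0 q=1 p=0 v=0 u=1 y=0 x=0 n1=1 z=0 n2=1 r=0
  Δ1: clk:1→0
  (1Δ to stable)
t=2 Δ0: clk=0 n0=0 q=1 p=0 v=0 u=1 y=0 x=0 n1=1 z=0 n2=1 r=0
  Δ1: clk:0→1, x:0→1
  Δ2: n1:1→0
  (2Δ to stable)

2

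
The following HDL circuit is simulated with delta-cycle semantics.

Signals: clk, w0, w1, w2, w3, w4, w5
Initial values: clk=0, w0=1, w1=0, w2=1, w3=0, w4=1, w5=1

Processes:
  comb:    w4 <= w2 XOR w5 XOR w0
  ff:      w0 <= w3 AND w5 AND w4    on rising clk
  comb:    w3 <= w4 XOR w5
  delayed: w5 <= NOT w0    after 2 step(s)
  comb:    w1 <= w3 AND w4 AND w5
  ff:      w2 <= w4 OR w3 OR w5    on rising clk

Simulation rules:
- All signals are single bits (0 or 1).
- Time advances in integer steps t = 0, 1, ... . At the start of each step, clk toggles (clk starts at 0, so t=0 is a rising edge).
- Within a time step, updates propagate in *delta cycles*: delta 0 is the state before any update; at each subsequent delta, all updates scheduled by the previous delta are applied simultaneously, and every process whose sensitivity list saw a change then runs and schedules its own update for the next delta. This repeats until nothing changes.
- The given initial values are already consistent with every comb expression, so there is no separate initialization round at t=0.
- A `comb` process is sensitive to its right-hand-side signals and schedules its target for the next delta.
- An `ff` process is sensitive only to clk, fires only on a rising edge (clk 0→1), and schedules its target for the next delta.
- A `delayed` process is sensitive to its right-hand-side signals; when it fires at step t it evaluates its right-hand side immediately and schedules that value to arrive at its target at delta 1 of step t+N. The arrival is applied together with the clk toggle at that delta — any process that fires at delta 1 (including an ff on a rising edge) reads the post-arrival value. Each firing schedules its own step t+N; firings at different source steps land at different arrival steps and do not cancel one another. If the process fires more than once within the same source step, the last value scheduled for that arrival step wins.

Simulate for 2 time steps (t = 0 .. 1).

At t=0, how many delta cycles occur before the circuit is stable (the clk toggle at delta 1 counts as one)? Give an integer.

t=0 Δ0: w2=1 clk=0 w4=1 w1=0 w3=0 w0=1 w5=1
  Δ1: clk:0→1
  Δ2: w0:1→0
  Δ3: w4:1→0
  Δ4: w3:0→1
  (4Δ to stable)
t=1 Δ0: w2=1 clk=1 w4=0 w1=0 w3=1 w0=0 w5=1
  Δ1: clk:1→0
  (1Δ to stable)

4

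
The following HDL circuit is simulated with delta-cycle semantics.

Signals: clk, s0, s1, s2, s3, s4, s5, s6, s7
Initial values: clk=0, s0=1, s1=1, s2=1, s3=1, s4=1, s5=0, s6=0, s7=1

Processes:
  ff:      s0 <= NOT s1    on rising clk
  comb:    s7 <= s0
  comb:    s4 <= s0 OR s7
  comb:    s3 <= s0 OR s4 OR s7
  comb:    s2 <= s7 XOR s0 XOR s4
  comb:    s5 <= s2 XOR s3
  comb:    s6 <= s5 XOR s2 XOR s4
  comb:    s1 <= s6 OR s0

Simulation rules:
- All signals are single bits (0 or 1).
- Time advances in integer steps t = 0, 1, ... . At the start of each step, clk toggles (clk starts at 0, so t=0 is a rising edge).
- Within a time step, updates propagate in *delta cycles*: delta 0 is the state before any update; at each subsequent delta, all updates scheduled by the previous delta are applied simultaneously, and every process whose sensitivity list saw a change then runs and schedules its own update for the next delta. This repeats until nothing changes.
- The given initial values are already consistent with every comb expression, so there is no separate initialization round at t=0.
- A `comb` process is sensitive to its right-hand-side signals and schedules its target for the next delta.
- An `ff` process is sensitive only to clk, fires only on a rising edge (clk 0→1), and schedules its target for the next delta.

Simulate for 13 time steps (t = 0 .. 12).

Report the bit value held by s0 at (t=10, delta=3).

1

t0.Δ0 s6=0 s3=1 s5=0 s2=1 s7=1 clk=0 s1=1 s4=1 s0=1
t0.Δ1 s6=0 s3=1 s5=0 s2=1 s7=1 clk=1 s1=1 s4=1 s0=1
t0.Δ2 s6=0 s3=1 s5=0 s2=1 s7=1 clk=1 s1=1 s4=1 s0=0
t0.Δ3 s6=0 s3=1 s5=0 s2=0 s7=0 clk=1 s1=0 s4=1 s0=0
t0.Δ4 s6=1 s3=1 s5=1 s2=1 s7=0 clk=1 s1=0 s4=0 s0=0
t0.Δ5 s6=0 s3=0 s5=0 s2=0 s7=0 clk=1 s1=1 s4=0 s0=0
t0.Δ6 s6=0 s3=0 s5=0 s2=0 s7=0 clk=1 s1=0 s4=0 s0=0
t1.Δ0 s6=0 s3=0 s5=0 s2=0 s7=0 clk=1 s1=0 s4=0 s0=0
t1.Δ1 s6=0 s3=0 s5=0 s2=0 s7=0 clk=0 s1=0 s4=0 s0=0
t2.Δ0 s6=0 s3=0 s5=0 s2=0 s7=0 clk=0 s1=0 s4=0 s0=0
t2.Δ1 s6=0 s3=0 s5=0 s2=0 s7=0 clk=1 s1=0 s4=0 s0=0
t2.Δ2 s6=0 s3=0 s5=0 s2=0 s7=0 clk=1 s1=0 s4=0 s0=1
t2.Δ3 s6=0 s3=1 s5=0 s2=1 s7=1 clk=1 s1=1 s4=1 s0=1
t3.Δ0 s6=0 s3=1 s5=0 s2=1 s7=1 clk=1 s1=1 s4=1 s0=1
t3.Δ1 s6=0 s3=1 s5=0 s2=1 s7=1 clk=0 s1=1 s4=1 s0=1
t4.Δ0 s6=0 s3=1 s5=0 s2=1 s7=1 clk=0 s1=1 s4=1 s0=1
t4.Δ1 s6=0 s3=1 s5=0 s2=1 s7=1 clk=1 s1=1 s4=1 s0=1
t4.Δ2 s6=0 s3=1 s5=0 s2=1 s7=1 clk=1 s1=1 s4=1 s0=0
t4.Δ3 s6=0 s3=1 s5=0 s2=0 s7=0 clk=1 s1=0 s4=1 s0=0
t4.Δ4 s6=1 s3=1 s5=1 s2=1 s7=0 clk=1 s1=0 s4=0 s0=0
t4.Δ5 s6=0 s3=0 s5=0 s2=0 s7=0 clk=1 s1=1 s4=0 s0=0
t4.Δ6 s6=0 s3=0 s5=0 s2=0 s7=0 clk=1 s1=0 s4=0 s0=0
t5.Δ0 s6=0 s3=0 s5=0 s2=0 s7=0 clk=1 s1=0 s4=0 s0=0
t5.Δ1 s6=0 s3=0 s5=0 s2=0 s7=0 clk=0 s1=0 s4=0 s0=0
t6.Δ0 s6=0 s3=0 s5=0 s2=0 s7=0 clk=0 s1=0 s4=0 s0=0
t6.Δ1 s6=0 s3=0 s5=0 s2=0 s7=0 clk=1 s1=0 s4=0 s0=0
t6.Δ2 s6=0 s3=0 s5=0 s2=0 s7=0 clk=1 s1=0 s4=0 s0=1
t6.Δ3 s6=0 s3=1 s5=0 s2=1 s7=1 clk=1 s1=1 s4=1 s0=1
t7.Δ0 s6=0 s3=1 s5=0 s2=1 s7=1 clk=1 s1=1 s4=1 s0=1
t7.Δ1 s6=0 s3=1 s5=0 s2=1 s7=1 clk=0 s1=1 s4=1 s0=1
t8.Δ0 s6=0 s3=1 s5=0 s2=1 s7=1 clk=0 s1=1 s4=1 s0=1
t8.Δ1 s6=0 s3=1 s5=0 s2=1 s7=1 clk=1 s1=1 s4=1 s0=1
t8.Δ2 s6=0 s3=1 s5=0 s2=1 s7=1 clk=1 s1=1 s4=1 s0=0
t8.Δ3 s6=0 s3=1 s5=0 s2=0 s7=0 clk=1 s1=0 s4=1 s0=0
t8.Δ4 s6=1 s3=1 s5=1 s2=1 s7=0 clk=1 s1=0 s4=0 s0=0
t8.Δ5 s6=0 s3=0 s5=0 s2=0 s7=0 clk=1 s1=1 s4=0 s0=0
t8.Δ6 s6=0 s3=0 s5=0 s2=0 s7=0 clk=1 s1=0 s4=0 s0=0
t9.Δ0 s6=0 s3=0 s5=0 s2=0 s7=0 clk=1 s1=0 s4=0 s0=0
t9.Δ1 s6=0 s3=0 s5=0 s2=0 s7=0 clk=0 s1=0 s4=0 s0=0
t10.Δ0 s6=0 s3=0 s5=0 s2=0 s7=0 clk=0 s1=0 s4=0 s0=0
t10.Δ1 s6=0 s3=0 s5=0 s2=0 s7=0 clk=1 s1=0 s4=0 s0=0
t10.Δ2 s6=0 s3=0 s5=0 s2=0 s7=0 clk=1 s1=0 s4=0 s0=1
t10.Δ3 s6=0 s3=1 s5=0 s2=1 s7=1 clk=1 s1=1 s4=1 s0=1
t11.Δ0 s6=0 s3=1 s5=0 s2=1 s7=1 clk=1 s1=1 s4=1 s0=1
t11.Δ1 s6=0 s3=1 s5=0 s2=1 s7=1 clk=0 s1=1 s4=1 s0=1
t12.Δ0 s6=0 s3=1 s5=0 s2=1 s7=1 clk=0 s1=1 s4=1 s0=1
t12.Δ1 s6=0 s3=1 s5=0 s2=1 s7=1 clk=1 s1=1 s4=1 s0=1
t12.Δ2 s6=0 s3=1 s5=0 s2=1 s7=1 clk=1 s1=1 s4=1 s0=0
t12.Δ3 s6=0 s3=1 s5=0 s2=0 s7=0 clk=1 s1=0 s4=1 s0=0
t12.Δ4 s6=1 s3=1 s5=1 s2=1 s7=0 clk=1 s1=0 s4=0 s0=0
t12.Δ5 s6=0 s3=0 s5=0 s2=0 s7=0 clk=1 s1=1 s4=0 s0=0
t12.Δ6 s6=0 s3=0 s5=0 s2=0 s7=0 clk=1 s1=0 s4=0 s0=0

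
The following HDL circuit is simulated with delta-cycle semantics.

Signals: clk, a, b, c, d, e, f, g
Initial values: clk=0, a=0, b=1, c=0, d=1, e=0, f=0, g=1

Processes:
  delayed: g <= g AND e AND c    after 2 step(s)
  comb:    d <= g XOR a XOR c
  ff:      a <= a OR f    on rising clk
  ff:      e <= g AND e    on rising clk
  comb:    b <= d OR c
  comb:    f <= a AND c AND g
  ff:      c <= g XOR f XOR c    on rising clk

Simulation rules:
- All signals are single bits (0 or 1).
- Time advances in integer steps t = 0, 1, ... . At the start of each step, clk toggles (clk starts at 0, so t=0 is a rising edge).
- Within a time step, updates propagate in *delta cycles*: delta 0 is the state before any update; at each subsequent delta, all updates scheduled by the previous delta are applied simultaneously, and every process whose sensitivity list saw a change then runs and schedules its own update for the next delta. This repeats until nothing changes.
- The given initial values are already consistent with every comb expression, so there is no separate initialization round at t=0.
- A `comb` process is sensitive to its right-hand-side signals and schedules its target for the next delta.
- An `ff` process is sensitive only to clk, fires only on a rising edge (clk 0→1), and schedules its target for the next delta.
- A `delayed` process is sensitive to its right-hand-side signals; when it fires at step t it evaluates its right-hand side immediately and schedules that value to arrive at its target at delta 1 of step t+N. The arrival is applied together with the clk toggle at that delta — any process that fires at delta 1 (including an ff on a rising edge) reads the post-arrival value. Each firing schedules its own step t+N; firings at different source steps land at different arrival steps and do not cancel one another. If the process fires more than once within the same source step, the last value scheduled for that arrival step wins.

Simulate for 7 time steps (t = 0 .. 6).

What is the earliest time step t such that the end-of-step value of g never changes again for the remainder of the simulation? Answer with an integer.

2

t0.Δ0 c=0 g=1 f=0 a=0 e=0 clk=0 b=1 d=1
t0.Δ1 c=0 g=1 f=0 a=0 e=0 clk=1 b=1 d=1
t0.Δ2 c=1 g=1 f=0 a=0 e=0 clk=1 b=1 d=1
t0.Δ3 c=1 g=1 f=0 a=0 e=0 clk=1 b=1 d=0
t1.Δ0 c=1 g=1 f=0 a=0 e=0 clk=1 b=1 d=0
t1.Δ1 c=1 g=1 f=0 a=0 e=0 clk=0 b=1 d=0
t2.Δ0 c=1 g=1 f=0 a=0 e=0 clk=0 b=1 d=0
t2.Δ1 c=1 g=0 f=0 a=0 e=0 clk=1 b=1 d=0
t2.Δ2 c=1 g=0 f=0 a=0 e=0 clk=1 b=1 d=1
t3.Δ0 c=1 g=0 f=0 a=0 e=0 clk=1 b=1 d=1
t3.Δ1 c=1 g=0 f=0 a=0 e=0 clk=0 b=1 d=1
t4.Δ0 c=1 g=0 f=0 a=0 e=0 clk=0 b=1 d=1
t4.Δ1 c=1 g=0 f=0 a=0 e=0 clk=1 b=1 d=1
t5.Δ0 c=1 g=0 f=0 a=0 e=0 clk=1 b=1 d=1
t5.Δ1 c=1 g=0 f=0 a=0 e=0 clk=0 b=1 d=1
t6.Δ0 c=1 g=0 f=0 a=0 e=0 clk=0 b=1 d=1
t6.Δ1 c=1 g=0 f=0 a=0 e=0 clk=1 b=1 d=1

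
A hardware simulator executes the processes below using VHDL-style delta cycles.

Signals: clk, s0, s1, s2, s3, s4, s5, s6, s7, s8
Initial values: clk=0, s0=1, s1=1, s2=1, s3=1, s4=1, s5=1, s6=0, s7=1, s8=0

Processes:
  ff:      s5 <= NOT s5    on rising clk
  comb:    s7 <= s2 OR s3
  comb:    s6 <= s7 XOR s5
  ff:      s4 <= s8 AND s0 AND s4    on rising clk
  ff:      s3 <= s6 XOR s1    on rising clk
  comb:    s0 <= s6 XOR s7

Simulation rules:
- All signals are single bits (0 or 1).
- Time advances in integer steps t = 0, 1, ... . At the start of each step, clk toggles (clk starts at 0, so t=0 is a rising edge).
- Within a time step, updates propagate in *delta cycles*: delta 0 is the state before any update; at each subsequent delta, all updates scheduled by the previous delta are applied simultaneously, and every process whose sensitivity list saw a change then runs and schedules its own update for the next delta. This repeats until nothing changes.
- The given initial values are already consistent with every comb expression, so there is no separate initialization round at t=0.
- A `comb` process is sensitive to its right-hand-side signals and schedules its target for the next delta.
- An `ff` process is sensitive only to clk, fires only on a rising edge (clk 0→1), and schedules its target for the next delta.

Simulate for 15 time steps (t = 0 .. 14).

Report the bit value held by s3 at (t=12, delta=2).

t0.Δ0 s3=1 clk=0 s6=0 s8=0 s1=1 s4=1 s2=1 s5=1 s0=1 s7=1
t0.Δ1 s3=1 clk=1 s6=0 s8=0 s1=1 s4=1 s2=1 s5=1 s0=1 s7=1
t0.Δ2 s3=1 clk=1 s6=0 s8=0 s1=1 s4=0 s2=1 s5=0 s0=1 s7=1
t0.Δ3 s3=1 clk=1 s6=1 s8=0 s1=1 s4=0 s2=1 s5=0 s0=1 s7=1
t0.Δ4 s3=1 clk=1 s6=1 s8=0 s1=1 s4=0 s2=1 s5=0 s0=0 s7=1
t1.Δ0 s3=1 clk=1 s6=1 s8=0 s1=1 s4=0 s2=1 s5=0 s0=0 s7=1
t1.Δ1 s3=1 clk=0 s6=1 s8=0 s1=1 s4=0 s2=1 s5=0 s0=0 s7=1
t2.Δ0 s3=1 clk=0 s6=1 s8=0 s1=1 s4=0 s2=1 s5=0 s0=0 s7=1
t2.Δ1 s3=1 clk=1 s6=1 s8=0 s1=1 s4=0 s2=1 s5=0 s0=0 s7=1
t2.Δ2 s3=0 clk=1 s6=1 s8=0 s1=1 s4=0 s2=1 s5=1 s0=0 s7=1
t2.Δ3 s3=0 clk=1 s6=0 s8=0 s1=1 s4=0 s2=1 s5=1 s0=0 s7=1
t2.Δ4 s3=0 clk=1 s6=0 s8=0 s1=1 s4=0 s2=1 s5=1 s0=1 s7=1
t3.Δ0 s3=0 clk=1 s6=0 s8=0 s1=1 s4=0 s2=1 s5=1 s0=1 s7=1
t3.Δ1 s3=0 clk=0 s6=0 s8=0 s1=1 s4=0 s2=1 s5=1 s0=1 s7=1
t4.Δ0 s3=0 clk=0 s6=0 s8=0 s1=1 s4=0 s2=1 s5=1 s0=1 s7=1
t4.Δ1 s3=0 clk=1 s6=0 s8=0 s1=1 s4=0 s2=1 s5=1 s0=1 s7=1
t4.Δ2 s3=1 clk=1 s6=0 s8=0 s1=1 s4=0 s2=1 s5=0 s0=1 s7=1
t4.Δ3 s3=1 clk=1 s6=1 s8=0 s1=1 s4=0 s2=1 s5=0 s0=1 s7=1
t4.Δ4 s3=1 clk=1 s6=1 s8=0 s1=1 s4=0 s2=1 s5=0 s0=0 s7=1
t5.Δ0 s3=1 clk=1 s6=1 s8=0 s1=1 s4=0 s2=1 s5=0 s0=0 s7=1
t5.Δ1 s3=1 clk=0 s6=1 s8=0 s1=1 s4=0 s2=1 s5=0 s0=0 s7=1
t6.Δ0 s3=1 clk=0 s6=1 s8=0 s1=1 s4=0 s2=1 s5=0 s0=0 s7=1
t6.Δ1 s3=1 clk=1 s6=1 s8=0 s1=1 s4=0 s2=1 s5=0 s0=0 s7=1
t6.Δ2 s3=0 clk=1 s6=1 s8=0 s1=1 s4=0 s2=1 s5=1 s0=0 s7=1
t6.Δ3 s3=0 clk=1 s6=0 s8=0 s1=1 s4=0 s2=1 s5=1 s0=0 s7=1
t6.Δ4 s3=0 clk=1 s6=0 s8=0 s1=1 s4=0 s2=1 s5=1 s0=1 s7=1
t7.Δ0 s3=0 clk=1 s6=0 s8=0 s1=1 s4=0 s2=1 s5=1 s0=1 s7=1
t7.Δ1 s3=0 clk=0 s6=0 s8=0 s1=1 s4=0 s2=1 s5=1 s0=1 s7=1
t8.Δ0 s3=0 clk=0 s6=0 s8=0 s1=1 s4=0 s2=1 s5=1 s0=1 s7=1
t8.Δ1 s3=0 clk=1 s6=0 s8=0 s1=1 s4=0 s2=1 s5=1 s0=1 s7=1
t8.Δ2 s3=1 clk=1 s6=0 s8=0 s1=1 s4=0 s2=1 s5=0 s0=1 s7=1
t8.Δ3 s3=1 clk=1 s6=1 s8=0 s1=1 s4=0 s2=1 s5=0 s0=1 s7=1
t8.Δ4 s3=1 clk=1 s6=1 s8=0 s1=1 s4=0 s2=1 s5=0 s0=0 s7=1
t9.Δ0 s3=1 clk=1 s6=1 s8=0 s1=1 s4=0 s2=1 s5=0 s0=0 s7=1
t9.Δ1 s3=1 clk=0 s6=1 s8=0 s1=1 s4=0 s2=1 s5=0 s0=0 s7=1
t10.Δ0 s3=1 clk=0 s6=1 s8=0 s1=1 s4=0 s2=1 s5=0 s0=0 s7=1
t10.Δ1 s3=1 clk=1 s6=1 s8=0 s1=1 s4=0 s2=1 s5=0 s0=0 s7=1
t10.Δ2 s3=0 clk=1 s6=1 s8=0 s1=1 s4=0 s2=1 s5=1 s0=0 s7=1
t10.Δ3 s3=0 clk=1 s6=0 s8=0 s1=1 s4=0 s2=1 s5=1 s0=0 s7=1
t10.Δ4 s3=0 clk=1 s6=0 s8=0 s1=1 s4=0 s2=1 s5=1 s0=1 s7=1
t11.Δ0 s3=0 clk=1 s6=0 s8=0 s1=1 s4=0 s2=1 s5=1 s0=1 s7=1
t11.Δ1 s3=0 clk=0 s6=0 s8=0 s1=1 s4=0 s2=1 s5=1 s0=1 s7=1
t12.Δ0 s3=0 clk=0 s6=0 s8=0 s1=1 s4=0 s2=1 s5=1 s0=1 s7=1
t12.Δ1 s3=0 clk=1 s6=0 s8=0 s1=1 s4=0 s2=1 s5=1 s0=1 s7=1
t12.Δ2 s3=1 clk=1 s6=0 s8=0 s1=1 s4=0 s2=1 s5=0 s0=1 s7=1
t12.Δ3 s3=1 clk=1 s6=1 s8=0 s1=1 s4=0 s2=1 s5=0 s0=1 s7=1
t12.Δ4 s3=1 clk=1 s6=1 s8=0 s1=1 s4=0 s2=1 s5=0 s0=0 s7=1
t13.Δ0 s3=1 clk=1 s6=1 s8=0 s1=1 s4=0 s2=1 s5=0 s0=0 s7=1
t13.Δ1 s3=1 clk=0 s6=1 s8=0 s1=1 s4=0 s2=1 s5=0 s0=0 s7=1
t14.Δ0 s3=1 clk=0 s6=1 s8=0 s1=1 s4=0 s2=1 s5=0 s0=0 s7=1
t14.Δ1 s3=1 clk=1 s6=1 s8=0 s1=1 s4=0 s2=1 s5=0 s0=0 s7=1
t14.Δ2 s3=0 clk=1 s6=1 s8=0 s1=1 s4=0 s2=1 s5=1 s0=0 s7=1
t14.Δ3 s3=0 clk=1 s6=0 s8=0 s1=1 s4=0 s2=1 s5=1 s0=0 s7=1
t14.Δ4 s3=0 clk=1 s6=0 s8=0 s1=1 s4=0 s2=1 s5=1 s0=1 s7=1

1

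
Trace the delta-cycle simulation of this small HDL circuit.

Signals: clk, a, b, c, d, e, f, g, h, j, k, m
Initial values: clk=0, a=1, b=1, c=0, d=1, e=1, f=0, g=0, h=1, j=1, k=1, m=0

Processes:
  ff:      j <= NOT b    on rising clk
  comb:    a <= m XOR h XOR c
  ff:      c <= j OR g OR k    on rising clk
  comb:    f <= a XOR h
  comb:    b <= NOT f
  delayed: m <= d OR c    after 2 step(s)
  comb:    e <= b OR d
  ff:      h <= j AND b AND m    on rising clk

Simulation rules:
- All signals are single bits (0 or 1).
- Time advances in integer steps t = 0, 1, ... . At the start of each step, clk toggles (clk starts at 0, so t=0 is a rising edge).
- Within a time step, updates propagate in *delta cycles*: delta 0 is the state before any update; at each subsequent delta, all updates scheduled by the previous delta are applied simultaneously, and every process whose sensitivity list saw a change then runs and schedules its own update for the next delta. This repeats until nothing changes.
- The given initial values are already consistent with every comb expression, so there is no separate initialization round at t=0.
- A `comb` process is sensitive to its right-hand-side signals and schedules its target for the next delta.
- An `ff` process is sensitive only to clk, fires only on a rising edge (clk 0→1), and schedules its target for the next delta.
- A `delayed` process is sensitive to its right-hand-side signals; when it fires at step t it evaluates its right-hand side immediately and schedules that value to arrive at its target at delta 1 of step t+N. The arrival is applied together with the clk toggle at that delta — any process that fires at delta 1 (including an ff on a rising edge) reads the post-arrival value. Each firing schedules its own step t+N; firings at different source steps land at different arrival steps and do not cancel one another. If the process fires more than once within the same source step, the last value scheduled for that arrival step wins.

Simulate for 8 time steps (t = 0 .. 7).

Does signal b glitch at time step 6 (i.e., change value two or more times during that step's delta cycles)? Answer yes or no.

yes

t=0 Δ0: k=1 f=0 g=0 d=1 b=1 j=1 h=1 clk=0 a=1 m=0 e=1 c=0
  Δ1: clk:0→1
  Δ2: j:1→0, h:1→0, c:0→1
  Δ3: f:0→1
  Δ4: b:1→0
  (4Δ to stable)
t=1 Δ0: k=1 f=1 g=0 d=1 b=0 j=0 h=0 clk=1 a=1 m=0 e=1 c=1
  Δ1: clk:1→0
  (1Δ to stable)
t=2 Δ0: k=1 f=1 g=0 d=1 b=0 j=0 h=0 clk=0 a=1 m=0 e=1 c=1
  Δ1: clk:0→1, m:0→1
  Δ2: j:0→1, a:1→0
  Δ3: f:1→0
  Δ4: b:0→1
  (4Δ to stable)
t=3 Δ0: k=1 f=0 g=0 d=1 b=1 j=1 h=0 clk=1 a=0 m=1 e=1 c=1
  Δ1: clk:1→0
  (1Δ to stable)
t=4 Δ0: k=1 f=0 g=0 d=1 b=1 j=1 h=0 clk=0 a=0 m=1 e=1 c=1
  Δ1: clk:0→1
  Δ2: j:1→0, h:0→1
  Δ3: f:0→1, a:0→1
  Δ4: f:1→0, b:1→0
  Δ5: b:0→1
  (5Δ to stable)
t=5 Δ0: k=1 f=0 g=0 d=1 b=1 j=0 h=1 clk=1 a=1 m=1 e=1 c=1
  Δ1: clk:1→0
  (1Δ to stable)
t=6 Δ0: k=1 f=0 g=0 d=1 b=1 j=0 h=1 clk=0 a=1 m=1 e=1 c=1
  Δ1: clk:0→1
  Δ2: h:1→0
  Δ3: f:0→1, a:1→0
  Δ4: f:1→0, b:1→0
  Δ5: b:0→1
  (5Δ to stable)
t=7 Δ0: k=1 f=0 g=0 d=1 b=1 j=0 h=0 clk=1 a=0 m=1 e=1 c=1
  Δ1: clk:1→0
  (1Δ to stable)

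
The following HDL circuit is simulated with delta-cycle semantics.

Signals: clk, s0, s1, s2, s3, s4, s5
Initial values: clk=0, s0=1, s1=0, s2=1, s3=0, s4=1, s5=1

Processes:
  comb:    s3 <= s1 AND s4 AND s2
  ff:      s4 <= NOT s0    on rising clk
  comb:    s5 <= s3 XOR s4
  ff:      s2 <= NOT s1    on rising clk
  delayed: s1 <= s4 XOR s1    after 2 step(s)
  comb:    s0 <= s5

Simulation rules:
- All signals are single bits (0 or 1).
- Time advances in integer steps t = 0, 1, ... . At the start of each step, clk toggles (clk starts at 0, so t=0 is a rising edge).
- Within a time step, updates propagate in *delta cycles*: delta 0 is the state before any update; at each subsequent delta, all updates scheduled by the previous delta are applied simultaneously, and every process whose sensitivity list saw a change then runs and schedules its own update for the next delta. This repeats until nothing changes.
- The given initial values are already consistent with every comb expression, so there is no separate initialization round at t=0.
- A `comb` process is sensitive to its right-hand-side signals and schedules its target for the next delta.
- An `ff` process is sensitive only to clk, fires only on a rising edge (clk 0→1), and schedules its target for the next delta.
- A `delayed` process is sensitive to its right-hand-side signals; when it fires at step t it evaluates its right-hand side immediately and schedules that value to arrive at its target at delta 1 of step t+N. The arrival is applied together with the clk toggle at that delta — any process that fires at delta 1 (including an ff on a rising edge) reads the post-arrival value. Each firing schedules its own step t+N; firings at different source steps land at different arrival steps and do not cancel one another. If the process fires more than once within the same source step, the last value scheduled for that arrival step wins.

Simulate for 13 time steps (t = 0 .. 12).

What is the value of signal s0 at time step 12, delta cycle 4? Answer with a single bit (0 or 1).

1

t=0 Δ0: s0=1 s1=0 s3=0 s4=1 s5=1 s2=1 clk=0
  Δ1: clk:0→1
  Δ2: s4:1→0
  Δ3: s5:1→0
  Δ4: s0:1→0
  (4Δ to stable)
t=1 Δ0: s0=0 s1=0 s3=0 s4=0 s5=0 s2=1 clk=1
  Δ1: clk:1→0
  (1Δ to stable)
t=2 Δ0: s0=0 s1=0 s3=0 s4=0 s5=0 s2=1 clk=0
  Δ1: clk:0→1
  Δ2: s4:0→1
  Δ3: s5:0→1
  Δ4: s0:0→1
  (4Δ to stable)
t=3 Δ0: s0=1 s1=0 s3=0 s4=1 s5=1 s2=1 clk=1
  Δ1: clk:1→0
  (1Δ to stable)
t=4 Δ0: s0=1 s1=0 s3=0 s4=1 s5=1 s2=1 clk=0
  Δ1: s1:0→1, clk:0→1
  Δ2: s3:0→1, s4:1→0, s2:1→0
  Δ3: s3:1→0
  Δ4: s5:1→0
  Δ5: s0:1→0
  (5Δ to stable)
t=5 Δ0: s0=0 s1=1 s3=0 s4=0 s5=0 s2=0 clk=1
  Δ1: clk:1→0
  (1Δ to stable)
t=6 Δ0: s0=0 s1=1 s3=0 s4=0 s5=0 s2=0 clk=0
  Δ1: clk:0→1
  Δ2: s4:0→1
  Δ3: s5:0→1
  Δ4: s0:0→1
  (4Δ to stable)
t=7 Δ0: s0=1 s1=1 s3=0 s4=1 s5=1 s2=0 clk=1
  Δ1: clk:1→0
  (1Δ to stable)
t=8 Δ0: s0=1 s1=1 s3=0 s4=1 s5=1 s2=0 clk=0
  Δ1: s1:1→0, clk:0→1
  Δ2: s4:1→0, s2:0→1
  Δ3: s5:1→0
  Δ4: s0:1→0
  (4Δ to stable)
t=9 Δ0: s0=0 s1=0 s3=0 s4=0 s5=0 s2=1 clk=1
  Δ1: clk:1→0
  (1Δ to stable)
t=10 Δ0: s0=0 s1=0 s3=0 s4=0 s5=0 s2=1 clk=0
  Δ1: clk:0→1
  Δ2: s4:0→1
  Δ3: s5:0→1
  Δ4: s0:0→1
  (4Δ to stable)
t=11 Δ0: s0=1 s1=0 s3=0 s4=1 s5=1 s2=1 clk=1
  Δ1: clk:1→0
  (1Δ to stable)
t=12 Δ0: s0=1 s1=0 s3=0 s4=1 s5=1 s2=1 clk=0
  Δ1: s1:0→1, clk:0→1
  Δ2: s3:0→1, s4:1→0, s2:1→0
  Δ3: s3:1→0
  Δ4: s5:1→0
  Δ5: s0:1→0
  (5Δ to stable)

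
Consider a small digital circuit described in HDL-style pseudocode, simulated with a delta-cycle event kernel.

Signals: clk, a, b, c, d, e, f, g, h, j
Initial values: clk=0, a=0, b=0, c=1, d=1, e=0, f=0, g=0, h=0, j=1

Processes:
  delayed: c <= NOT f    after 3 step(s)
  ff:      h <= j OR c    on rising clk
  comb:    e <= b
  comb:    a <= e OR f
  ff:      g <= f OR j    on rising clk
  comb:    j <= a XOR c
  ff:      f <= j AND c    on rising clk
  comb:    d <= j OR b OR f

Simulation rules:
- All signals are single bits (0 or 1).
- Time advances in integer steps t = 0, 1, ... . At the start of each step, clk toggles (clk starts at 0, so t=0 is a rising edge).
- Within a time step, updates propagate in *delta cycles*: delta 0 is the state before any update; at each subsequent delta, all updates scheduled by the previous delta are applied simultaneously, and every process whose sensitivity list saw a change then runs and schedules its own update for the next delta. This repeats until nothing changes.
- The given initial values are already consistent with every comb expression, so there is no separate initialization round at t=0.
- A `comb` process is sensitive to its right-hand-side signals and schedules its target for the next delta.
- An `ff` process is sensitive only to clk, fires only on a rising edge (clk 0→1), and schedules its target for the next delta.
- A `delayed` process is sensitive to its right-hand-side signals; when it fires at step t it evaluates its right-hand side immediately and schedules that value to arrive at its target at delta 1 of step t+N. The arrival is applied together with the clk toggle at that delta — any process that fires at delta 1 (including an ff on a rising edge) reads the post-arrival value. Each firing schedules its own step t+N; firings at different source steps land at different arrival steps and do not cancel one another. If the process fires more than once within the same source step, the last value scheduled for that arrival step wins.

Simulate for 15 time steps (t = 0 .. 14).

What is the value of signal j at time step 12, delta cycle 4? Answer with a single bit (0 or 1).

t0.Δ0 c=1 h=0 j=1 b=0 a=0 e=0 f=0 clk=0 g=0 d=1
t0.Δ1 c=1 h=0 j=1 b=0 a=0 e=0 f=0 clk=1 g=0 d=1
t0.Δ2 c=1 h=1 j=1 b=0 a=0 e=0 f=1 clk=1 g=1 d=1
t0.Δ3 c=1 h=1 j=1 b=0 a=1 e=0 f=1 clk=1 g=1 d=1
t0.Δ4 c=1 h=1 j=0 b=0 a=1 e=0 f=1 clk=1 g=1 d=1
t1.Δ0 c=1 h=1 j=0 b=0 a=1 e=0 f=1 clk=1 g=1 d=1
t1.Δ1 c=1 h=1 j=0 b=0 a=1 e=0 f=1 clk=0 g=1 d=1
t2.Δ0 c=1 h=1 j=0 b=0 a=1 e=0 f=1 clk=0 g=1 d=1
t2.Δ1 c=1 h=1 j=0 b=0 a=1 e=0 f=1 clk=1 g=1 d=1
t2.Δ2 c=1 h=1 j=0 b=0 a=1 e=0 f=0 clk=1 g=1 d=1
t2.Δ3 c=1 h=1 j=0 b=0 a=0 e=0 f=0 clk=1 g=1 d=0
t2.Δ4 c=1 h=1 j=1 b=0 a=0 e=0 f=0 clk=1 g=1 d=0
t2.Δ5 c=1 h=1 j=1 b=0 a=0 e=0 f=0 clk=1 g=1 d=1
t3.Δ0 c=1 h=1 j=1 b=0 a=0 e=0 f=0 clk=1 g=1 d=1
t3.Δ1 c=0 h=1 j=1 b=0 a=0 e=0 f=0 clk=0 g=1 d=1
t3.Δ2 c=0 h=1 j=0 b=0 a=0 e=0 f=0 clk=0 g=1 d=1
t3.Δ3 c=0 h=1 j=0 b=0 a=0 e=0 f=0 clk=0 g=1 d=0
t4.Δ0 c=0 h=1 j=0 b=0 a=0 e=0 f=0 clk=0 g=1 d=0
t4.Δ1 c=0 h=1 j=0 b=0 a=0 e=0 f=0 clk=1 g=1 d=0
t4.Δ2 c=0 h=0 j=0 b=0 a=0 e=0 f=0 clk=1 g=0 d=0
t5.Δ0 c=0 h=0 j=0 b=0 a=0 e=0 f=0 clk=1 g=0 d=0
t5.Δ1 c=1 h=0 j=0 b=0 a=0 e=0 f=0 clk=0 g=0 d=0
t5.Δ2 c=1 h=0 j=1 b=0 a=0 e=0 f=0 clk=0 g=0 d=0
t5.Δ3 c=1 h=0 j=1 b=0 a=0 e=0 f=0 clk=0 g=0 d=1
t6.Δ0 c=1 h=0 j=1 b=0 a=0 e=0 f=0 clk=0 g=0 d=1
t6.Δ1 c=1 h=0 j=1 b=0 a=0 e=0 f=0 clk=1 g=0 d=1
t6.Δ2 c=1 h=1 j=1 b=0 a=0 e=0 f=1 clk=1 g=1 d=1
t6.Δ3 c=1 h=1 j=1 b=0 a=1 e=0 f=1 clk=1 g=1 d=1
t6.Δ4 c=1 h=1 j=0 b=0 a=1 e=0 f=1 clk=1 g=1 d=1
t7.Δ0 c=1 h=1 j=0 b=0 a=1 e=0 f=1 clk=1 g=1 d=1
t7.Δ1 c=1 h=1 j=0 b=0 a=1 e=0 f=1 clk=0 g=1 d=1
t8.Δ0 c=1 h=1 j=0 b=0 a=1 e=0 f=1 clk=0 g=1 d=1
t8.Δ1 c=1 h=1 j=0 b=0 a=1 e=0 f=1 clk=1 g=1 d=1
t8.Δ2 c=1 h=1 j=0 b=0 a=1 e=0 f=0 clk=1 g=1 d=1
t8.Δ3 c=1 h=1 j=0 b=0 a=0 e=0 f=0 clk=1 g=1 d=0
t8.Δ4 c=1 h=1 j=1 b=0 a=0 e=0 f=0 clk=1 g=1 d=0
t8.Δ5 c=1 h=1 j=1 b=0 a=0 e=0 f=0 clk=1 g=1 d=1
t9.Δ0 c=1 h=1 j=1 b=0 a=0 e=0 f=0 clk=1 g=1 d=1
t9.Δ1 c=0 h=1 j=1 b=0 a=0 e=0 f=0 clk=0 g=1 d=1
t9.Δ2 c=0 h=1 j=0 b=0 a=0 e=0 f=0 clk=0 g=1 d=1
t9.Δ3 c=0 h=1 j=0 b=0 a=0 e=0 f=0 clk=0 g=1 d=0
t10.Δ0 c=0 h=1 j=0 b=0 a=0 e=0 f=0 clk=0 g=1 d=0
t10.Δ1 c=0 h=1 j=0 b=0 a=0 e=0 f=0 clk=1 g=1 d=0
t10.Δ2 c=0 h=0 j=0 b=0 a=0 e=0 f=0 clk=1 g=0 d=0
t11.Δ0 c=0 h=0 j=0 b=0 a=0 e=0 f=0 clk=1 g=0 d=0
t11.Δ1 c=1 h=0 j=0 b=0 a=0 e=0 f=0 clk=0 g=0 d=0
t11.Δ2 c=1 h=0 j=1 b=0 a=0 e=0 f=0 clk=0 g=0 d=0
t11.Δ3 c=1 h=0 j=1 b=0 a=0 e=0 f=0 clk=0 g=0 d=1
t12.Δ0 c=1 h=0 j=1 b=0 a=0 e=0 f=0 clk=0 g=0 d=1
t12.Δ1 c=1 h=0 j=1 b=0 a=0 e=0 f=0 clk=1 g=0 d=1
t12.Δ2 c=1 h=1 j=1 b=0 a=0 e=0 f=1 clk=1 g=1 d=1
t12.Δ3 c=1 h=1 j=1 b=0 a=1 e=0 f=1 clk=1 g=1 d=1
t12.Δ4 c=1 h=1 j=0 b=0 a=1 e=0 f=1 clk=1 g=1 d=1
t13.Δ0 c=1 h=1 j=0 b=0 a=1 e=0 f=1 clk=1 g=1 d=1
t13.Δ1 c=1 h=1 j=0 b=0 a=1 e=0 f=1 clk=0 g=1 d=1
t14.Δ0 c=1 h=1 j=0 b=0 a=1 e=0 f=1 clk=0 g=1 d=1
t14.Δ1 c=1 h=1 j=0 b=0 a=1 e=0 f=1 clk=1 g=1 d=1
t14.Δ2 c=1 h=1 j=0 b=0 a=1 e=0 f=0 clk=1 g=1 d=1
t14.Δ3 c=1 h=1 j=0 b=0 a=0 e=0 f=0 clk=1 g=1 d=0
t14.Δ4 c=1 h=1 j=1 b=0 a=0 e=0 f=0 clk=1 g=1 d=0
t14.Δ5 c=1 h=1 j=1 b=0 a=0 e=0 f=0 clk=1 g=1 d=1

0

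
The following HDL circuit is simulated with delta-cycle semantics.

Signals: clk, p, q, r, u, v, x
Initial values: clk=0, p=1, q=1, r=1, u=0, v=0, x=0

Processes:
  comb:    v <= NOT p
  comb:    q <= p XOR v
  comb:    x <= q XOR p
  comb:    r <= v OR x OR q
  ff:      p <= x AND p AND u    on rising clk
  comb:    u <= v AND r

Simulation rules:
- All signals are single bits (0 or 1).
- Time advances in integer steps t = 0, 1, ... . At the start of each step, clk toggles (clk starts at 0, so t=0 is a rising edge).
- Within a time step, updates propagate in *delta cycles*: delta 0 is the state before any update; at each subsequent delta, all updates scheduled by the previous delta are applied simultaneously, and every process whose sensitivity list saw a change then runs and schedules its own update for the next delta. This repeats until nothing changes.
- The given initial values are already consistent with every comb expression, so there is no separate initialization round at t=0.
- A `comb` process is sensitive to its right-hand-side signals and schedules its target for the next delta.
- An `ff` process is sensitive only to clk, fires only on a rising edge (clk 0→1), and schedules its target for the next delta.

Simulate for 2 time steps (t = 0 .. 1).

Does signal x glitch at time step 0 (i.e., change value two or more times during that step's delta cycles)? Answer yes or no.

t0.Δ0 u=0 q=1 r=1 p=1 x=0 clk=0 v=0
t0.Δ1 u=0 q=1 r=1 p=1 x=0 clk=1 v=0
t0.Δ2 u=0 q=1 r=1 p=0 x=0 clk=1 v=0
t0.Δ3 u=0 q=0 r=1 p=0 x=1 clk=1 v=1
t0.Δ4 u=1 q=1 r=1 p=0 x=0 clk=1 v=1
t0.Δ5 u=1 q=1 r=1 p=0 x=1 clk=1 v=1
t1.Δ0 u=1 q=1 r=1 p=0 x=1 clk=1 v=1
t1.Δ1 u=1 q=1 r=1 p=0 x=1 clk=0 v=1

yes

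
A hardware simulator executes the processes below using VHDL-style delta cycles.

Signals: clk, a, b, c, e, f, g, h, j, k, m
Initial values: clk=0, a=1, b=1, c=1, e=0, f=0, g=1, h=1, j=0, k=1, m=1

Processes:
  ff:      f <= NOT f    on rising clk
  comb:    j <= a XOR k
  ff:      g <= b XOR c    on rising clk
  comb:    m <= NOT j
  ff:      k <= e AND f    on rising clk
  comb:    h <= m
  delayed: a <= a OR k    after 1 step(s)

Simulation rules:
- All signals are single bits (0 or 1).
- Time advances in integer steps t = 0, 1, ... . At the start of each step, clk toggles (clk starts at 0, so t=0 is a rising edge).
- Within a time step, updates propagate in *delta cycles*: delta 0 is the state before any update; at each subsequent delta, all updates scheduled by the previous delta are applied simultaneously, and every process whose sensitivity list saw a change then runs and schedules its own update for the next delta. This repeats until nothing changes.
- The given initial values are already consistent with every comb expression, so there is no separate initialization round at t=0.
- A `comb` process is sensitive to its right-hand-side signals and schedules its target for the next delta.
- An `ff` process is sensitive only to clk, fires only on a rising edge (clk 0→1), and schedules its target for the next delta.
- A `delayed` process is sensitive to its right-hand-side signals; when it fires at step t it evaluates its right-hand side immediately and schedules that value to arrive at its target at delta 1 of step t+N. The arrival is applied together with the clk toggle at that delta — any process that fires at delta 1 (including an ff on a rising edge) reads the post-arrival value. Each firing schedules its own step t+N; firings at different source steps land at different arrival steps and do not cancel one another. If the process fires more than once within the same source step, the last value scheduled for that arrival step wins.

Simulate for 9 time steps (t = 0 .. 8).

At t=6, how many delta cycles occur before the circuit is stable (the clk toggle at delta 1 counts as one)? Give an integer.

t0.Δ0 j=0 k=1 f=0 clk=0 b=1 c=1 g=1 a=1 m=1 e=0 h=1
t0.Δ1 j=0 k=1 f=0 clk=1 b=1 c=1 g=1 a=1 m=1 e=0 h=1
t0.Δ2 j=0 k=0 f=1 clk=1 b=1 c=1 g=0 a=1 m=1 e=0 h=1
t0.Δ3 j=1 k=0 f=1 clk=1 b=1 c=1 g=0 a=1 m=1 e=0 h=1
t0.Δ4 j=1 k=0 f=1 clk=1 b=1 c=1 g=0 a=1 m=0 e=0 h=1
t0.Δ5 j=1 k=0 f=1 clk=1 b=1 c=1 g=0 a=1 m=0 e=0 h=0
t1.Δ0 j=1 k=0 f=1 clk=1 b=1 c=1 g=0 a=1 m=0 e=0 h=0
t1.Δ1 j=1 k=0 f=1 clk=0 b=1 c=1 g=0 a=1 m=0 e=0 h=0
t2.Δ0 j=1 k=0 f=1 clk=0 b=1 c=1 g=0 a=1 m=0 e=0 h=0
t2.Δ1 j=1 k=0 f=1 clk=1 b=1 c=1 g=0 a=1 m=0 e=0 h=0
t2.Δ2 j=1 k=0 f=0 clk=1 b=1 c=1 g=0 a=1 m=0 e=0 h=0
t3.Δ0 j=1 k=0 f=0 clk=1 b=1 c=1 g=0 a=1 m=0 e=0 h=0
t3.Δ1 j=1 k=0 f=0 clk=0 b=1 c=1 g=0 a=1 m=0 e=0 h=0
t4.Δ0 j=1 k=0 f=0 clk=0 b=1 c=1 g=0 a=1 m=0 e=0 h=0
t4.Δ1 j=1 k=0 f=0 clk=1 b=1 c=1 g=0 a=1 m=0 e=0 h=0
t4.Δ2 j=1 k=0 f=1 clk=1 b=1 c=1 g=0 a=1 m=0 e=0 h=0
t5.Δ0 j=1 k=0 f=1 clk=1 b=1 c=1 g=0 a=1 m=0 e=0 h=0
t5.Δ1 j=1 k=0 f=1 clk=0 b=1 c=1 g=0 a=1 m=0 e=0 h=0
t6.Δ0 j=1 k=0 f=1 clk=0 b=1 c=1 g=0 a=1 m=0 e=0 h=0
t6.Δ1 j=1 k=0 f=1 clk=1 b=1 c=1 g=0 a=1 m=0 e=0 h=0
t6.Δ2 j=1 k=0 f=0 clk=1 b=1 c=1 g=0 a=1 m=0 e=0 h=0
t7.Δ0 j=1 k=0 f=0 clk=1 b=1 c=1 g=0 a=1 m=0 e=0 h=0
t7.Δ1 j=1 k=0 f=0 clk=0 b=1 c=1 g=0 a=1 m=0 e=0 h=0
t8.Δ0 j=1 k=0 f=0 clk=0 b=1 c=1 g=0 a=1 m=0 e=0 h=0
t8.Δ1 j=1 k=0 f=0 clk=1 b=1 c=1 g=0 a=1 m=0 e=0 h=0
t8.Δ2 j=1 k=0 f=1 clk=1 b=1 c=1 g=0 a=1 m=0 e=0 h=0

2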